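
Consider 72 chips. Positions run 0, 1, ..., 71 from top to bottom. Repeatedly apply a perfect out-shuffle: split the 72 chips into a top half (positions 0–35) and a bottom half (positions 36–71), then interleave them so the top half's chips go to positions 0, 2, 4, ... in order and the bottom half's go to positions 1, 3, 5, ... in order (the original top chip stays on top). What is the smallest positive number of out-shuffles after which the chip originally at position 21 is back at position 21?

35

Follow position 21 under repeated out-shuffles:
21 → 42 → 13 → 26 → 52 → 33 → 66 → 61 → ... → 21 (length 35)
It first returns after 35 out-shuffles.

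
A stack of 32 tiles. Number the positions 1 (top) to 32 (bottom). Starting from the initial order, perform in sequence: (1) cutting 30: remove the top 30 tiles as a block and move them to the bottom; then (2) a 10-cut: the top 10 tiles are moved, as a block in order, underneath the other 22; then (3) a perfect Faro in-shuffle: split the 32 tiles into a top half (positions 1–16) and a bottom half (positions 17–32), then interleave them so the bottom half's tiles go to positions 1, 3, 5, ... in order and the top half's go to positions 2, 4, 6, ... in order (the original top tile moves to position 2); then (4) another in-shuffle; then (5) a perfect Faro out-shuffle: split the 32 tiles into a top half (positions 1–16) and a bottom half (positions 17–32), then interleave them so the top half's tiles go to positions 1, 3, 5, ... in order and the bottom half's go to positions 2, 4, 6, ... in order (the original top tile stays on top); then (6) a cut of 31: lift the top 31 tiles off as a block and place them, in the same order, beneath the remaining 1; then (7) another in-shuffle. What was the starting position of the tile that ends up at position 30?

Undo the operations in reverse order, starting from position 30:
  undo op 7 (in-shuffle, from top half): 30 ← 15
  undo op 6 (cut 31): 15 ← 14
  undo op 5 (out-shuffle, from bottom half): 14 ← 23
  undo op 4 (in-shuffle, from bottom half): 23 ← 28
  undo op 3 (in-shuffle, from top half): 28 ← 14
  undo op 2 (cut 10): 14 ← 24
  undo op 1 (cut 30): 24 ← 22
So the tile at position 30 came from original position 22.

22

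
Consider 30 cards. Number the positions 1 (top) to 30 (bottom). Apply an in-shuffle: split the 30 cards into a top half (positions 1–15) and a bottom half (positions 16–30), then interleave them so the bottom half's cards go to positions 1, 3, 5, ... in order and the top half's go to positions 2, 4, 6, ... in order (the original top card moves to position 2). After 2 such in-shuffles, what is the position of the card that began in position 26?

Track the card's position through each in-shuffle:
26 → 21 → 11

11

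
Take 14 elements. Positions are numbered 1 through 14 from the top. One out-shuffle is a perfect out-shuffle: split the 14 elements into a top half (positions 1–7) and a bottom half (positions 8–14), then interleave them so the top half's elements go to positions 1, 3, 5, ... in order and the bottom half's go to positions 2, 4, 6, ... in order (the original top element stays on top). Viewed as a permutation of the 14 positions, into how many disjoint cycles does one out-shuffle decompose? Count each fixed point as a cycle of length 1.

Trace each unvisited position around until it returns:
(1) (2 3 5 9 4 7 ... len 12) (14)
3 cycles in total.

3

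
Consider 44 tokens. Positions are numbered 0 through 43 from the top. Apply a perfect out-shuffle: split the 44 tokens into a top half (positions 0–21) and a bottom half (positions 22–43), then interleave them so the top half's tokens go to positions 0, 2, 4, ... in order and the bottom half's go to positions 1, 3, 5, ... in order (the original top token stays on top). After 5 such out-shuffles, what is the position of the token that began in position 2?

Track the token's position through each out-shuffle:
2 → 4 → 8 → 16 → 32 → 21

21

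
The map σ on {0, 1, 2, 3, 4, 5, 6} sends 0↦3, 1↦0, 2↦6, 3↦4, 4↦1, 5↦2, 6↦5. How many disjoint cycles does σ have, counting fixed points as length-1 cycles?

2

Cycle decomposition: (0 3 4 1) (2 6 5).
2 cycles.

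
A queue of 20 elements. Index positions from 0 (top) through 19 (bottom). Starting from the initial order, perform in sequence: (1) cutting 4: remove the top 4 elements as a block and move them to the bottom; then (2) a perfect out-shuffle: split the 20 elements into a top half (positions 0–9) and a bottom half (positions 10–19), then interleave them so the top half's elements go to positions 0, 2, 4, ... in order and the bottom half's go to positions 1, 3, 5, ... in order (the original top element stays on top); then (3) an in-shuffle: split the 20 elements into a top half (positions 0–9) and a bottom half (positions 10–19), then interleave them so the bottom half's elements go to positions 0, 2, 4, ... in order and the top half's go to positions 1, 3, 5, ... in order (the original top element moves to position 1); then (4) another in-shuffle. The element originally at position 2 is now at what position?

8

Track the element from position 2 forward through each operation:
  after op 1 (cut 4): 2 → 18
  after op 2 (out-shuffle): 18 → 17
  after op 3 (in-shuffle): 17 → 14
  after op 4 (in-shuffle): 14 → 8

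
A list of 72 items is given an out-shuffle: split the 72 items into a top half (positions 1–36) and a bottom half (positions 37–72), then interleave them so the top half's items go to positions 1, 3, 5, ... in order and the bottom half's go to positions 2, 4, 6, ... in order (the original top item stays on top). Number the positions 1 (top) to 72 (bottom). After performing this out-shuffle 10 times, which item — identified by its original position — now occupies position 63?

Work backwards from position 63, undoing one out-shuffle at a time:
63 ← 32 ← 52 ← 62 ← 67 ← 34 ← 53 ← 27 ← 14 ← 43 ← 22
So the item now at position 63 started at position 22.

22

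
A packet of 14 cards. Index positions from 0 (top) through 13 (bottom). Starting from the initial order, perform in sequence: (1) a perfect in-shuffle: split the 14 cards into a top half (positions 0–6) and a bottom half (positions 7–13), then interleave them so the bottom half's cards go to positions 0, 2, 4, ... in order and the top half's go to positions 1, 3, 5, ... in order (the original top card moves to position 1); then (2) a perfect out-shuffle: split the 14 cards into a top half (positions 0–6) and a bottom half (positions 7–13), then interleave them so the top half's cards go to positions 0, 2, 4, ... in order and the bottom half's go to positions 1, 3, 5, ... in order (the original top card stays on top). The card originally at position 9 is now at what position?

Track the card from position 9 forward through each operation:
  after op 1 (in-shuffle): 9 → 4
  after op 2 (out-shuffle): 4 → 8

8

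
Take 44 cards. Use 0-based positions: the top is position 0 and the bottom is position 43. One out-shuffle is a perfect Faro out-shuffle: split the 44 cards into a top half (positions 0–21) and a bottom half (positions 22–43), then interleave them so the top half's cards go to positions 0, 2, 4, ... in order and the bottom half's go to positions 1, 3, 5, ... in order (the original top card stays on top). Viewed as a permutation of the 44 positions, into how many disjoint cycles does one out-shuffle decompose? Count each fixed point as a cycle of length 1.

Trace each unvisited position around until it returns:
(0) (1 2 4 8 16 32 ... len 14) (3 6 12 24 5 10 ... len 14) (7 14 28 13 26 9 ... len 14) (43)
5 cycles in total.

5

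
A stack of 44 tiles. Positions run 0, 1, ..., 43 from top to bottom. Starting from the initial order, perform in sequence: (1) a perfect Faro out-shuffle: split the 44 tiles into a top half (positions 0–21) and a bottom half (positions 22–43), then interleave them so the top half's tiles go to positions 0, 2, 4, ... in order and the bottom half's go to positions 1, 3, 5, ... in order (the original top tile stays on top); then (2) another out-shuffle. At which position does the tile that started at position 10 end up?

40

Track the tile from position 10 forward through each operation:
  after op 1 (out-shuffle): 10 → 20
  after op 2 (out-shuffle): 20 → 40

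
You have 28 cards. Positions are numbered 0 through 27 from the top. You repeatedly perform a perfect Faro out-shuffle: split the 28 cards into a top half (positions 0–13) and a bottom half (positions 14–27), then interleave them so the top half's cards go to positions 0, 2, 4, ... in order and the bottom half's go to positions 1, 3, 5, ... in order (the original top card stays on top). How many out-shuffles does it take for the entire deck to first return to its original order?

The out-shuffle permutes the 28 positions with cycle lengths [1, 1, 2, 6, 18].
Every card is home exactly when every cycle has completed a whole number of laps, i.e. after lcm(1, 2, 6, 18) = 18 out-shuffles.

18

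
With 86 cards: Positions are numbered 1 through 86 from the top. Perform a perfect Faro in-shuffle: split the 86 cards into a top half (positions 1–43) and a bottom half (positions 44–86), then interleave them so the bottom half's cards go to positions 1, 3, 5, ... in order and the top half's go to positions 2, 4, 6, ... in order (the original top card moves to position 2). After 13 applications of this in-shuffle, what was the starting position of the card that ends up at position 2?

Work backwards from position 2, undoing one in-shuffle at a time:
2 ← 1 ← 44 ← 22 ← 11 ← ... ← 25 (13 steps).
So the card now at position 2 started at position 25.

25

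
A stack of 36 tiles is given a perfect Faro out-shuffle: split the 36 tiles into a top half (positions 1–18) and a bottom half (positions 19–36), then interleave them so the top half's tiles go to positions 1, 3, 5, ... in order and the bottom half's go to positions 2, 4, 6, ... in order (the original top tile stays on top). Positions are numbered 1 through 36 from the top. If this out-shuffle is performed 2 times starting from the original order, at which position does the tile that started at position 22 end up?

15

Track the tile's position through each out-shuffle:
22 → 8 → 15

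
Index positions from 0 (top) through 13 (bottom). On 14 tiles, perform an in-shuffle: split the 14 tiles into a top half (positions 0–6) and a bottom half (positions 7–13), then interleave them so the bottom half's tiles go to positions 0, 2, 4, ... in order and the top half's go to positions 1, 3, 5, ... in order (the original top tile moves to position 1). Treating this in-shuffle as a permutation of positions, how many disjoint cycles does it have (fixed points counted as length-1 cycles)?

4

Trace each unvisited position around until it returns:
(0 1 3 7) (2 5 11 8) (4 9) (6 13 12 10)
4 cycles in total.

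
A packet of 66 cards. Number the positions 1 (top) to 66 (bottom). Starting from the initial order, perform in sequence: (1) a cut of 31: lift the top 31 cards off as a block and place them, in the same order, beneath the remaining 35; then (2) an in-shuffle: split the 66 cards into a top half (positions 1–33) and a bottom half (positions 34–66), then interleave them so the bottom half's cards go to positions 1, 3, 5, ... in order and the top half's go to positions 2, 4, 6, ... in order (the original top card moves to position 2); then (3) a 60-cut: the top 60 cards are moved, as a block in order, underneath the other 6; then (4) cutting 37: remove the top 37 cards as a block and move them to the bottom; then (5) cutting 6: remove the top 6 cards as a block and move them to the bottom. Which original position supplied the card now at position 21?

60

Undo the operations in reverse order, starting from position 21:
  undo op 5 (cut 6): 21 ← 27
  undo op 4 (cut 37): 27 ← 64
  undo op 3 (cut 60): 64 ← 58
  undo op 2 (in-shuffle, from top half): 58 ← 29
  undo op 1 (cut 31): 29 ← 60
So the card at position 21 came from original position 60.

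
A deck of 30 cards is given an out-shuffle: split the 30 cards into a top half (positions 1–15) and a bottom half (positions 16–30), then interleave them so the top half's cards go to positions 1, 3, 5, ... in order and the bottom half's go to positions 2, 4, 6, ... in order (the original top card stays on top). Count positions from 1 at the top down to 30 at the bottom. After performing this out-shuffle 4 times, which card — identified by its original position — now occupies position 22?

Work backwards from position 22, undoing one out-shuffle at a time:
22 ← 26 ← 28 ← 29 ← 15
So the card now at position 22 started at position 15.

15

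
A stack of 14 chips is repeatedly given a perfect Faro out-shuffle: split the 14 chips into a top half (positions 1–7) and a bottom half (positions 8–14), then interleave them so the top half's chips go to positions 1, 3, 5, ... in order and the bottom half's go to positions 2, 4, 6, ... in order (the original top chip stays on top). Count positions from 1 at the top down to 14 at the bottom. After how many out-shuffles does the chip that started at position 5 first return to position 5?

12

Follow position 5 under repeated out-shuffles:
5 → 9 → 4 → 7 → 13 → 12 → 10 → 6 → 11 → 8 → 2 → 3 → 5
It first returns after 12 out-shuffles.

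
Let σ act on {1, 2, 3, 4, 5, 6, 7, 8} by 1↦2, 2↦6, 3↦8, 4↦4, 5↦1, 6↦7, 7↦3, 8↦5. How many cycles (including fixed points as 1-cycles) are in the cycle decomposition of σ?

Cycle decomposition: (1 2 6 7 3 8 5) (4).
2 cycles.

2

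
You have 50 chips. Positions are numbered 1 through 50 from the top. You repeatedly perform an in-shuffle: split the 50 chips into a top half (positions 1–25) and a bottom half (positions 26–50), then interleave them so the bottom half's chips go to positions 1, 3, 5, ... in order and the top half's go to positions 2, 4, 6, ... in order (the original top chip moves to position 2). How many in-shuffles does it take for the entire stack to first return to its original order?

8

The in-shuffle permutes the 50 positions with cycle lengths [2, 8, 8, 8, 8, 8, 8].
Every chip is home exactly when every cycle has completed a whole number of laps, i.e. after lcm(2, 8) = 8 in-shuffles.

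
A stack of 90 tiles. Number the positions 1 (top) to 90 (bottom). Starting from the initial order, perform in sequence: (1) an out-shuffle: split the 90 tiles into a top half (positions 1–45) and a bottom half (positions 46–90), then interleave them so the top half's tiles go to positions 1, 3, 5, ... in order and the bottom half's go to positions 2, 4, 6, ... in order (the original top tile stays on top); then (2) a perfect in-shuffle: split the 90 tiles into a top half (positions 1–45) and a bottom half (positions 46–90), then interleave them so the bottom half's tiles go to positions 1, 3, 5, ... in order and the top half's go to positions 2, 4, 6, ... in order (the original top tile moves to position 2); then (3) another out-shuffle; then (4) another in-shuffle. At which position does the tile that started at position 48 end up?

46

Track the tile from position 48 forward through each operation:
  after op 1 (out-shuffle): 48 → 6
  after op 2 (in-shuffle): 6 → 12
  after op 3 (out-shuffle): 12 → 23
  after op 4 (in-shuffle): 23 → 46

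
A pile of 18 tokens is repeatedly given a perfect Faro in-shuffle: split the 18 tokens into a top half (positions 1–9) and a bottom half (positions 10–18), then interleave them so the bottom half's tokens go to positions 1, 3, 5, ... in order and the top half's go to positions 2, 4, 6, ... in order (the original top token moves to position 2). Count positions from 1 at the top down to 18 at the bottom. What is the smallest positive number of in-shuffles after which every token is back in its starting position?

18

The in-shuffle permutes the 18 positions with cycle lengths [18].
Every token is home exactly when every cycle has completed a whole number of laps, i.e. after lcm(18) = 18 in-shuffles.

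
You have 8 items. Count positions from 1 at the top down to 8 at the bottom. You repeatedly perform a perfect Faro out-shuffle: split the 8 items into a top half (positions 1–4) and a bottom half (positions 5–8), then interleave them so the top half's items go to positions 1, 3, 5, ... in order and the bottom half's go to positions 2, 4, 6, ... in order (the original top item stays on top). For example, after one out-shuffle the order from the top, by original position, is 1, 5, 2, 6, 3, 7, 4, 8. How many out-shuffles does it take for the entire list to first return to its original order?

3

The out-shuffle permutes the 8 positions with cycle lengths [1, 1, 3, 3].
Every item is home exactly when every cycle has completed a whole number of laps, i.e. after lcm(1, 3) = 3 out-shuffles.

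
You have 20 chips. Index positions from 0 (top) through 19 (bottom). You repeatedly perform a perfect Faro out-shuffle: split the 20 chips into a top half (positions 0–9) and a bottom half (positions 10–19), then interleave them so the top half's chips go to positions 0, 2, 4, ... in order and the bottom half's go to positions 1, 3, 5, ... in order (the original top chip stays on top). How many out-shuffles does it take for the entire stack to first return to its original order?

The out-shuffle permutes the 20 positions with cycle lengths [1, 1, 18].
Every chip is home exactly when every cycle has completed a whole number of laps, i.e. after lcm(1, 18) = 18 out-shuffles.

18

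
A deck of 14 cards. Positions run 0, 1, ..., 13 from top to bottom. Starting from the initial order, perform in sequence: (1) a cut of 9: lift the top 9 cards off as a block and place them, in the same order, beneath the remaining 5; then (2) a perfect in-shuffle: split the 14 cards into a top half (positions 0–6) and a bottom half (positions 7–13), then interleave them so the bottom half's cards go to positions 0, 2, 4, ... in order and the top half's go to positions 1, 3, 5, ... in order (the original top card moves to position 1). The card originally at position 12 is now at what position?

7

Track the card from position 12 forward through each operation:
  after op 1 (cut 9): 12 → 3
  after op 2 (in-shuffle): 3 → 7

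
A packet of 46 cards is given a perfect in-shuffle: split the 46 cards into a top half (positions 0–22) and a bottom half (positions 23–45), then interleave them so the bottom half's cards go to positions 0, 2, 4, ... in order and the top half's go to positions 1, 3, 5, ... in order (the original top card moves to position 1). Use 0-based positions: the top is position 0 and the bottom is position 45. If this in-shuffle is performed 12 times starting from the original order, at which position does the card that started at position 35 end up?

Track the card's position through each in-shuffle:
35 → 24 → 2 → 5 → 11 → 23 → 0 → 1 → 3 → 7 → 15 → 31 → 16

16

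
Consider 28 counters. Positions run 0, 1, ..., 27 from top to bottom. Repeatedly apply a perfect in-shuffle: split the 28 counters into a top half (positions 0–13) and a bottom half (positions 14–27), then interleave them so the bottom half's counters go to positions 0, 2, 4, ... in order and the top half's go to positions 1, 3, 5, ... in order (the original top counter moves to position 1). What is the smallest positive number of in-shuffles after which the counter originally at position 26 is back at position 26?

Follow position 26 under repeated in-shuffles:
26 → 24 → 20 → 12 → 25 → 22 → 16 → 4 → ... → 26 (length 28)
It first returns after 28 in-shuffles.

28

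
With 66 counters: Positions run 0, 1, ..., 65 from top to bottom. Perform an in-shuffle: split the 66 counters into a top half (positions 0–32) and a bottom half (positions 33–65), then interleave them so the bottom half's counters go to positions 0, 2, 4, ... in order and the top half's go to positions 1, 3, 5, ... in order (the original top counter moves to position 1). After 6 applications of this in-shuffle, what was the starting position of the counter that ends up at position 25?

Work backwards from position 25, undoing one in-shuffle at a time:
25 ← 12 ← 39 ← 19 ← 9 ← 4 ← 35
So the counter now at position 25 started at position 35.

35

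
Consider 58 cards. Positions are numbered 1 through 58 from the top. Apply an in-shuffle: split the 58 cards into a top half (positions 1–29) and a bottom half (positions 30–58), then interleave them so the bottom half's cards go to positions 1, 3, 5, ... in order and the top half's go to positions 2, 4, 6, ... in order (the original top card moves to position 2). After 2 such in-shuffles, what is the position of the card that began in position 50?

Track the card's position through each in-shuffle:
50 → 41 → 23

23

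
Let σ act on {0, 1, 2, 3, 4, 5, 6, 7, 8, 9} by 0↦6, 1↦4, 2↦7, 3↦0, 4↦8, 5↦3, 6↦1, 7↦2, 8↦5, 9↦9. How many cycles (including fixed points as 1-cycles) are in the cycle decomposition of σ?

Cycle decomposition: (0 6 1 4 8 5 3) (2 7) (9).
3 cycles.

3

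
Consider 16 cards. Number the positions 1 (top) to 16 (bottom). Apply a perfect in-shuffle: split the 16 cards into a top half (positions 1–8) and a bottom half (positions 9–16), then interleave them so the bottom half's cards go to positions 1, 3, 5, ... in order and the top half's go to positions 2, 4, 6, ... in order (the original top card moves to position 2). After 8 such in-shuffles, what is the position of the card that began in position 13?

Track the card's position through each in-shuffle:
13 → 9 → 1 → 2 → 4 → 8 → 16 → 15 → 13

13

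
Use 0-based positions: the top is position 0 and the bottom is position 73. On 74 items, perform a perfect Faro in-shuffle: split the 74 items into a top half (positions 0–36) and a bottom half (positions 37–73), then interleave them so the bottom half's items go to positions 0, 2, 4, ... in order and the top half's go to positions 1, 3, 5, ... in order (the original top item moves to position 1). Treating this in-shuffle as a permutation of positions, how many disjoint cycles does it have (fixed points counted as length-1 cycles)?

7

Trace each unvisited position around until it returns:
(0 1 3 7 15 31 ... len 20) (2 5 11 23 47 20 ... len 20) (4 9 19 39) (6 13 27 55 36 73 ... len 20) (14 29 59 44) (24 49) (34 69 64 54)
7 cycles in total.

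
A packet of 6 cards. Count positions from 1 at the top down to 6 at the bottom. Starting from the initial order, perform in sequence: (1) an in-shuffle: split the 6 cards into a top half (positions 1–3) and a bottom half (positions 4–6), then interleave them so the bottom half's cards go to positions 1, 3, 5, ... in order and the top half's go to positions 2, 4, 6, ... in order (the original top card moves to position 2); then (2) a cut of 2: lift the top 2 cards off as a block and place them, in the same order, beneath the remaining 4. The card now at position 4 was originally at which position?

Undo the operations in reverse order, starting from position 4:
  undo op 2 (cut 2): 4 ← 6
  undo op 1 (in-shuffle, from top half): 6 ← 3
So the card at position 4 came from original position 3.

3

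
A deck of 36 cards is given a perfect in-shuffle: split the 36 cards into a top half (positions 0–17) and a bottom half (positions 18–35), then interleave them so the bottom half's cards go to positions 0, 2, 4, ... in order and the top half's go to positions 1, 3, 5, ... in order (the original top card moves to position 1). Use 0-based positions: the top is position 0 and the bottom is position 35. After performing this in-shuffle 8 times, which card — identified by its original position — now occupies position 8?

Work backwards from position 8, undoing one in-shuffle at a time:
8 ← 22 ← 29 ← 14 ← 25 ← 12 ← 24 ← 30 ← 33
So the card now at position 8 started at position 33.

33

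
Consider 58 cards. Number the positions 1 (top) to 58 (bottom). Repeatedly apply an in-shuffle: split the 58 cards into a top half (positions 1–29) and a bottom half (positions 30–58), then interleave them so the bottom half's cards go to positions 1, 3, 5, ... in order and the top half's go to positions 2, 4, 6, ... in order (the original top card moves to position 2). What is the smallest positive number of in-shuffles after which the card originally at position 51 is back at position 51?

58

Follow position 51 under repeated in-shuffles:
51 → 43 → 27 → 54 → 49 → 39 → 19 → 38 → ... → 51 (length 58)
It first returns after 58 in-shuffles.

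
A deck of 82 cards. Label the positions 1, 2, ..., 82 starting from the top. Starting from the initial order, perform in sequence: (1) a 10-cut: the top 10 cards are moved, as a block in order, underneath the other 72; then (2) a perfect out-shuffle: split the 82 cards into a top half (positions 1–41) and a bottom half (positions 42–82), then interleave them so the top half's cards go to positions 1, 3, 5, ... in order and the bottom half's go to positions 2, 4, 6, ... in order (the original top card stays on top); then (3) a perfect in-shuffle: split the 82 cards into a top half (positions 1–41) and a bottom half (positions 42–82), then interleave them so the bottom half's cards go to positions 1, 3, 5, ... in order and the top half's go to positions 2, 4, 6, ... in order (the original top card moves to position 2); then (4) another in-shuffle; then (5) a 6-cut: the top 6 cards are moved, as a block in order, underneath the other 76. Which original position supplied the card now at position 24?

35

Undo the operations in reverse order, starting from position 24:
  undo op 5 (cut 6): 24 ← 30
  undo op 4 (in-shuffle, from top half): 30 ← 15
  undo op 3 (in-shuffle, from bottom half): 15 ← 49
  undo op 2 (out-shuffle, from top half): 49 ← 25
  undo op 1 (cut 10): 25 ← 35
So the card at position 24 came from original position 35.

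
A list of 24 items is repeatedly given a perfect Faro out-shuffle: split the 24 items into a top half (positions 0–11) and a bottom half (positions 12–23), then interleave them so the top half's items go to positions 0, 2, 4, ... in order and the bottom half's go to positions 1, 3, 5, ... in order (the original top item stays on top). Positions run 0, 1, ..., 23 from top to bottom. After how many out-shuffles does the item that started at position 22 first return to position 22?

Follow position 22 under repeated out-shuffles:
22 → 21 → 19 → 15 → 7 → 14 → 5 → 10 → 20 → 17 → 11 → 22
It first returns after 11 out-shuffles.

11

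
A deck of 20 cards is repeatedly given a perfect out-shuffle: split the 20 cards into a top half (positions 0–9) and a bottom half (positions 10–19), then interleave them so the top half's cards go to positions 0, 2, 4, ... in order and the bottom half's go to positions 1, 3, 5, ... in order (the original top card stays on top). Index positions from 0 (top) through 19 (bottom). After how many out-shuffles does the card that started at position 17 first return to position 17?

Follow position 17 under repeated out-shuffles:
17 → 15 → 11 → 3 → 6 → 12 → 5 → 10 → 1 → 2 → 4 → 8 → 16 → 13 → 7 → 14 → 9 → 18 → 17
It first returns after 18 out-shuffles.

18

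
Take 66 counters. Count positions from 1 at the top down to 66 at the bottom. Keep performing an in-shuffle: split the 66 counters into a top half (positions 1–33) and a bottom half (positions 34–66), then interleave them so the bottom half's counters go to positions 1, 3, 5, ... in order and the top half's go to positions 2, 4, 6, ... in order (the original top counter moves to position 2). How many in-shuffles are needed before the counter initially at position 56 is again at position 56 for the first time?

Follow position 56 under repeated in-shuffles:
56 → 45 → 23 → 46 → 25 → 50 → 33 → 66 → ... → 56 (length 66)
It first returns after 66 in-shuffles.

66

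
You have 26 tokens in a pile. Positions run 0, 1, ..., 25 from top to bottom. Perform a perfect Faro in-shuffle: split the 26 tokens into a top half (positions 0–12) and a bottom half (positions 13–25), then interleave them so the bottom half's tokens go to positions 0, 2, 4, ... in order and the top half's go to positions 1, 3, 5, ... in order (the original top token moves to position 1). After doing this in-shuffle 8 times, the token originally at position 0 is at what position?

Track the token's position through each in-shuffle:
0 → 1 → 3 → 7 → 15 → 4 → 9 → 19 → 12

12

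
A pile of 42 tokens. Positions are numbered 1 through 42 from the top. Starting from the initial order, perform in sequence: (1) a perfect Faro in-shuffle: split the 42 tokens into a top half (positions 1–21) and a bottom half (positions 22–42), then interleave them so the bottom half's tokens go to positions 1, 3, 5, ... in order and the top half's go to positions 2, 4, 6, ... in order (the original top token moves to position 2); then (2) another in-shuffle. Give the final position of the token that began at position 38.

23

Track the token from position 38 forward through each operation:
  after op 1 (in-shuffle): 38 → 33
  after op 2 (in-shuffle): 33 → 23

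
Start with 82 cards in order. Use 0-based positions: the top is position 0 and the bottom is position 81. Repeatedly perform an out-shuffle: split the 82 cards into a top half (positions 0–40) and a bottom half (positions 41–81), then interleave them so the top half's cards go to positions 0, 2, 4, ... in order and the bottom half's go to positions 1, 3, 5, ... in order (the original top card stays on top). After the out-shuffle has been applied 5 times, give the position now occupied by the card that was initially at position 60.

Track the card's position through each out-shuffle:
60 → 39 → 78 → 75 → 69 → 57

57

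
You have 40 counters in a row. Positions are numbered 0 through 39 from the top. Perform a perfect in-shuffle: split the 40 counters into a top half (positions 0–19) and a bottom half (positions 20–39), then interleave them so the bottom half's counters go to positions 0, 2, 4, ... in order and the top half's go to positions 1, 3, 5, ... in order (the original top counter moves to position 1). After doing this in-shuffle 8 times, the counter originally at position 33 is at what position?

11

Track the counter's position through each in-shuffle:
33 → 26 → 12 → 25 → 10 → 21 → 2 → 5 → 11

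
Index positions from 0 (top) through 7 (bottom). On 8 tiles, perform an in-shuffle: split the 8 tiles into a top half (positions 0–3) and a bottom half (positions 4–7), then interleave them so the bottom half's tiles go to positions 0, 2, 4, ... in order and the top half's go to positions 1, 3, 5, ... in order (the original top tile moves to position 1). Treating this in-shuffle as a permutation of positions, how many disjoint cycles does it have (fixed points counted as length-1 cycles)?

2

Trace each unvisited position around until it returns:
(0 1 3 7 6 4) (2 5)
2 cycles in total.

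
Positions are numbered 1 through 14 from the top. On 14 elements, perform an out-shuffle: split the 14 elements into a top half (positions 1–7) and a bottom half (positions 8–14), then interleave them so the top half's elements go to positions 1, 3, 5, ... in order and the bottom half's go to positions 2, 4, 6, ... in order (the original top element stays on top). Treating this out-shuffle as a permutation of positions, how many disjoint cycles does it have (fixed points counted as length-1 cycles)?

Trace each unvisited position around until it returns:
(1) (2 3 5 9 4 7 ... len 12) (14)
3 cycles in total.

3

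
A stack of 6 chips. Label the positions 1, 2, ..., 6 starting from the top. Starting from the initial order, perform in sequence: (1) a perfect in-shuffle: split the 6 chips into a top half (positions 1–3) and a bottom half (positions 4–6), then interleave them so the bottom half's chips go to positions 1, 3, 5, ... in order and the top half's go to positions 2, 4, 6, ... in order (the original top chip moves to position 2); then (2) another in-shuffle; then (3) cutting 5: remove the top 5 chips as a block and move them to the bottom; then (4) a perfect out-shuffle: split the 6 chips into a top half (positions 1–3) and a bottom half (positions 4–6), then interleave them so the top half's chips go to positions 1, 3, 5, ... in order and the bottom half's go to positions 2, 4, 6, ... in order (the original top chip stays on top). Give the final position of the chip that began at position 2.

3

Track the chip from position 2 forward through each operation:
  after op 1 (in-shuffle): 2 → 4
  after op 2 (in-shuffle): 4 → 1
  after op 3 (cut 5): 1 → 2
  after op 4 (out-shuffle): 2 → 3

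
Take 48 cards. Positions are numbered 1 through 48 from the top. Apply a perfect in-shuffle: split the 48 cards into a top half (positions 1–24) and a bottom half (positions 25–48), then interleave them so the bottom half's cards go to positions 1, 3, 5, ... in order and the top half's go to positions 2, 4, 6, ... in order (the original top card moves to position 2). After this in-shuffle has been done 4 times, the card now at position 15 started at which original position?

Work backwards from position 15, undoing one in-shuffle at a time:
15 ← 32 ← 16 ← 8 ← 4
So the card now at position 15 started at position 4.

4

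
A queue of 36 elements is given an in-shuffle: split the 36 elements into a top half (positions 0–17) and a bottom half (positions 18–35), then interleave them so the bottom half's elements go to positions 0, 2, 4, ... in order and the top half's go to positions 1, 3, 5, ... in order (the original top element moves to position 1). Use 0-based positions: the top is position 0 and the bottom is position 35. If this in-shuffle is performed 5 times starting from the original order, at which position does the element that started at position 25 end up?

17

Track the element's position through each in-shuffle:
25 → 14 → 29 → 22 → 8 → 17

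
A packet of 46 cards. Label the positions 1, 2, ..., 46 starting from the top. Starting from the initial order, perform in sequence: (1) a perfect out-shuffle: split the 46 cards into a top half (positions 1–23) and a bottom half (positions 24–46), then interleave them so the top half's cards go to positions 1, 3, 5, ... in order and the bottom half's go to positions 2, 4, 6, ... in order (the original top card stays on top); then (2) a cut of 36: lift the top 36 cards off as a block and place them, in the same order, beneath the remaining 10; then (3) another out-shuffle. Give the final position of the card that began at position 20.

5

Track the card from position 20 forward through each operation:
  after op 1 (out-shuffle): 20 → 39
  after op 2 (cut 36): 39 → 3
  after op 3 (out-shuffle): 3 → 5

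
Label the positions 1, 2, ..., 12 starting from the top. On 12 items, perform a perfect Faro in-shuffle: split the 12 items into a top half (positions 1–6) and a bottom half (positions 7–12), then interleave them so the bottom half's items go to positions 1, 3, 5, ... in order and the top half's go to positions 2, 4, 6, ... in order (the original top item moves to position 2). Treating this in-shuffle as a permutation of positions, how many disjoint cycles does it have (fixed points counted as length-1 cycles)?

Trace each unvisited position around until it returns:
(1 2 4 8 3 6 ... len 12)
1 cycle in total.

1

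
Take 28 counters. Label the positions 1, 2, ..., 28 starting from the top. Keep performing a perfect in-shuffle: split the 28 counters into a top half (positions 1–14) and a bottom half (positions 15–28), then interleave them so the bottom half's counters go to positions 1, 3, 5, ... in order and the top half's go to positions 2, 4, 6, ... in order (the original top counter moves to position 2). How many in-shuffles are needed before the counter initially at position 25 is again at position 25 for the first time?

28

Follow position 25 under repeated in-shuffles:
25 → 21 → 13 → 26 → 23 → 17 → 5 → 10 → ... → 25 (length 28)
It first returns after 28 in-shuffles.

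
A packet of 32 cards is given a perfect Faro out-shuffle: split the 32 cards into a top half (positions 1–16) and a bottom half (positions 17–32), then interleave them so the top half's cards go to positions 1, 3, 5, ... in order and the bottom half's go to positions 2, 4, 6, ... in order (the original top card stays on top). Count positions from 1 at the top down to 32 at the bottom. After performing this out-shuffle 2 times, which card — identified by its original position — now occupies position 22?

Work backwards from position 22, undoing one out-shuffle at a time:
22 ← 27 ← 14
So the card now at position 22 started at position 14.

14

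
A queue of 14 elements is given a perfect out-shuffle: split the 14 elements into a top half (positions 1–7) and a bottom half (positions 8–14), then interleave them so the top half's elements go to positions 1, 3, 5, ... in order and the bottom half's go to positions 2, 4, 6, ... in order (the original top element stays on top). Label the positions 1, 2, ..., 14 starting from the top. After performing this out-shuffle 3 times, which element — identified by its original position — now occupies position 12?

4

Work backwards from position 12, undoing one out-shuffle at a time:
12 ← 13 ← 7 ← 4
So the element now at position 12 started at position 4.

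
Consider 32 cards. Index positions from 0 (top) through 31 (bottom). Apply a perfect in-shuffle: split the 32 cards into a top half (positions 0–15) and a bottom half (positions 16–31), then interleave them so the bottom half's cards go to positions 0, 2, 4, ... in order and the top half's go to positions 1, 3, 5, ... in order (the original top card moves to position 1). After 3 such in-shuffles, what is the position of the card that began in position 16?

Track the card's position through each in-shuffle:
16 → 0 → 1 → 3

3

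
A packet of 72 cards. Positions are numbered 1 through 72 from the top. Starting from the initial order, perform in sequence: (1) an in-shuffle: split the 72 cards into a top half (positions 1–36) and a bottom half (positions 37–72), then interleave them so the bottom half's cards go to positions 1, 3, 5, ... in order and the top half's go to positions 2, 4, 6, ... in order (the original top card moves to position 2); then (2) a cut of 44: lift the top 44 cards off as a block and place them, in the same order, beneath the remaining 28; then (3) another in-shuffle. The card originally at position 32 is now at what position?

Track the card from position 32 forward through each operation:
  after op 1 (in-shuffle): 32 → 64
  after op 2 (cut 44): 64 → 20
  after op 3 (in-shuffle): 20 → 40

40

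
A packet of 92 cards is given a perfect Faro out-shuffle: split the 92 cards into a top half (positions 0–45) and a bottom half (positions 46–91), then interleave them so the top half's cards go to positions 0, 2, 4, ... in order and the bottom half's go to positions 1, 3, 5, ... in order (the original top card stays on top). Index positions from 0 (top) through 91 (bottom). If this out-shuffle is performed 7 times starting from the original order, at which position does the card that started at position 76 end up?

Track the card's position through each out-shuffle:
76 → 61 → 31 → 62 → 33 → 66 → 41 → 82

82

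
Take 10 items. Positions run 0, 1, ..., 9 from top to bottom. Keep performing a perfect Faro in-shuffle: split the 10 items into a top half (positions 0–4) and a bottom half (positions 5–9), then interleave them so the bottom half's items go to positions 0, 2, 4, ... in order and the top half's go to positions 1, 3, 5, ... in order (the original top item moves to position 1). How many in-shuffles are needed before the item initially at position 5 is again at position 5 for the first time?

Follow position 5 under repeated in-shuffles:
5 → 0 → 1 → 3 → 7 → 4 → 9 → 8 → 6 → 2 → 5
It first returns after 10 in-shuffles.

10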